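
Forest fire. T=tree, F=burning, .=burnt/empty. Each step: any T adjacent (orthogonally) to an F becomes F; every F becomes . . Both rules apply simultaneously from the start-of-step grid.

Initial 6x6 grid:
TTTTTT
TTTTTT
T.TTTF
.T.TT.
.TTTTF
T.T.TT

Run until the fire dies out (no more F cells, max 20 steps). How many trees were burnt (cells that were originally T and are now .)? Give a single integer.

Answer: 26

Derivation:
Step 1: +4 fires, +2 burnt (F count now 4)
Step 2: +6 fires, +4 burnt (F count now 6)
Step 3: +5 fires, +6 burnt (F count now 5)
Step 4: +4 fires, +5 burnt (F count now 4)
Step 5: +3 fires, +4 burnt (F count now 3)
Step 6: +2 fires, +3 burnt (F count now 2)
Step 7: +2 fires, +2 burnt (F count now 2)
Step 8: +0 fires, +2 burnt (F count now 0)
Fire out after step 8
Initially T: 27, now '.': 35
Total burnt (originally-T cells now '.'): 26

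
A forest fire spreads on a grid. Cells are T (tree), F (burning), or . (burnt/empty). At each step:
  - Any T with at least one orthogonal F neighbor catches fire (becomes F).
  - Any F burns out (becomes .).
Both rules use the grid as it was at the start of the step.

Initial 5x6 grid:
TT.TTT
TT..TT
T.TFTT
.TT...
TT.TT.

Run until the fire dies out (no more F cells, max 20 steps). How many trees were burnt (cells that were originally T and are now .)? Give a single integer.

Step 1: +2 fires, +1 burnt (F count now 2)
Step 2: +3 fires, +2 burnt (F count now 3)
Step 3: +3 fires, +3 burnt (F count now 3)
Step 4: +3 fires, +3 burnt (F count now 3)
Step 5: +1 fires, +3 burnt (F count now 1)
Step 6: +0 fires, +1 burnt (F count now 0)
Fire out after step 6
Initially T: 19, now '.': 23
Total burnt (originally-T cells now '.'): 12

Answer: 12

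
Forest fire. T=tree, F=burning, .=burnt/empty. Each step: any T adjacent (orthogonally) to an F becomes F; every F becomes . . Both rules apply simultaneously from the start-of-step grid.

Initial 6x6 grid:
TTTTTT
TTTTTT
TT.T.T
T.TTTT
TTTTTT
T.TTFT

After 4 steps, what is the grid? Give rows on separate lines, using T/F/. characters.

Step 1: 3 trees catch fire, 1 burn out
  TTTTTT
  TTTTTT
  TT.T.T
  T.TTTT
  TTTTFT
  T.TF.F
Step 2: 4 trees catch fire, 3 burn out
  TTTTTT
  TTTTTT
  TT.T.T
  T.TTFT
  TTTF.F
  T.F...
Step 3: 3 trees catch fire, 4 burn out
  TTTTTT
  TTTTTT
  TT.T.T
  T.TF.F
  TTF...
  T.....
Step 4: 4 trees catch fire, 3 burn out
  TTTTTT
  TTTTTT
  TT.F.F
  T.F...
  TF....
  T.....

TTTTTT
TTTTTT
TT.F.F
T.F...
TF....
T.....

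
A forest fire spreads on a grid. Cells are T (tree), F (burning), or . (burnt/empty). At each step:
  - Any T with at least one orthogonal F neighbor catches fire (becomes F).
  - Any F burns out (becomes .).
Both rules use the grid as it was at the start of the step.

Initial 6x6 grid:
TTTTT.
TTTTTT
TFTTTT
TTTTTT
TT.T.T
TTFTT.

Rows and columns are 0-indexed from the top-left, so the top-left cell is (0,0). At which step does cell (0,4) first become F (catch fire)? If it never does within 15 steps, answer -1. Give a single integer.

Step 1: cell (0,4)='T' (+6 fires, +2 burnt)
Step 2: cell (0,4)='T' (+10 fires, +6 burnt)
Step 3: cell (0,4)='T' (+6 fires, +10 burnt)
Step 4: cell (0,4)='T' (+4 fires, +6 burnt)
Step 5: cell (0,4)='F' (+3 fires, +4 burnt)
  -> target ignites at step 5
Step 6: cell (0,4)='.' (+1 fires, +3 burnt)
Step 7: cell (0,4)='.' (+0 fires, +1 burnt)
  fire out at step 7

5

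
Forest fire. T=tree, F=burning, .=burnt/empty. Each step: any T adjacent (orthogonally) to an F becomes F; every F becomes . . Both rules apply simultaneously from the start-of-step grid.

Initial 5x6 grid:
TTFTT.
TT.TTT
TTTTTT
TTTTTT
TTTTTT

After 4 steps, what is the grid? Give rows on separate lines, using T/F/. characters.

Step 1: 2 trees catch fire, 1 burn out
  TF.FT.
  TT.TTT
  TTTTTT
  TTTTTT
  TTTTTT
Step 2: 4 trees catch fire, 2 burn out
  F...F.
  TF.FTT
  TTTTTT
  TTTTTT
  TTTTTT
Step 3: 4 trees catch fire, 4 burn out
  ......
  F...FT
  TFTFTT
  TTTTTT
  TTTTTT
Step 4: 6 trees catch fire, 4 burn out
  ......
  .....F
  F.F.FT
  TFTFTT
  TTTTTT

......
.....F
F.F.FT
TFTFTT
TTTTTT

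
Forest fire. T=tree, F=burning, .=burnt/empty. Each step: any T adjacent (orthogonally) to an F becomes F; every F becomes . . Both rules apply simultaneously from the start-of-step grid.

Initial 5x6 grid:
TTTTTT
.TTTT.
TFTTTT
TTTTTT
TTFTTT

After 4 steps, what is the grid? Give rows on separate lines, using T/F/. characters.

Step 1: 7 trees catch fire, 2 burn out
  TTTTTT
  .FTTT.
  F.FTTT
  TFFTTT
  TF.FTT
Step 2: 7 trees catch fire, 7 burn out
  TFTTTT
  ..FTT.
  ...FTT
  F..FTT
  F...FT
Step 3: 6 trees catch fire, 7 burn out
  F.FTTT
  ...FT.
  ....FT
  ....FT
  .....F
Step 4: 4 trees catch fire, 6 burn out
  ...FTT
  ....F.
  .....F
  .....F
  ......

...FTT
....F.
.....F
.....F
......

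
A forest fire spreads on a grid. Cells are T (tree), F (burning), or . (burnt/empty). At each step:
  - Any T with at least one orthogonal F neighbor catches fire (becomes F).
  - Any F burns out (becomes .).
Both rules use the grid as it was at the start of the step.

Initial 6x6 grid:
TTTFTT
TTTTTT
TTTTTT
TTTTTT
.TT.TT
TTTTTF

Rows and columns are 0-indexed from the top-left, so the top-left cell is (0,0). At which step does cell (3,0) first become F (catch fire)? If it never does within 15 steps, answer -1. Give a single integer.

Step 1: cell (3,0)='T' (+5 fires, +2 burnt)
Step 2: cell (3,0)='T' (+8 fires, +5 burnt)
Step 3: cell (3,0)='T' (+9 fires, +8 burnt)
Step 4: cell (3,0)='T' (+5 fires, +9 burnt)
Step 5: cell (3,0)='T' (+4 fires, +5 burnt)
Step 6: cell (3,0)='F' (+1 fires, +4 burnt)
  -> target ignites at step 6
Step 7: cell (3,0)='.' (+0 fires, +1 burnt)
  fire out at step 7

6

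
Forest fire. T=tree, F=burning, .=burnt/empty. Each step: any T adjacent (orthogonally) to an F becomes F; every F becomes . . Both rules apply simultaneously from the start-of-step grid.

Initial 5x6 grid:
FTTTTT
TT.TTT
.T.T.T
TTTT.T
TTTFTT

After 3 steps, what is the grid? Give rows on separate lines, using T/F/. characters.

Step 1: 5 trees catch fire, 2 burn out
  .FTTTT
  FT.TTT
  .T.T.T
  TTTF.T
  TTF.FT
Step 2: 6 trees catch fire, 5 burn out
  ..FTTT
  .F.TTT
  .T.F.T
  TTF..T
  TF...F
Step 3: 6 trees catch fire, 6 burn out
  ...FTT
  ...FTT
  .F...T
  TF...F
  F.....

...FTT
...FTT
.F...T
TF...F
F.....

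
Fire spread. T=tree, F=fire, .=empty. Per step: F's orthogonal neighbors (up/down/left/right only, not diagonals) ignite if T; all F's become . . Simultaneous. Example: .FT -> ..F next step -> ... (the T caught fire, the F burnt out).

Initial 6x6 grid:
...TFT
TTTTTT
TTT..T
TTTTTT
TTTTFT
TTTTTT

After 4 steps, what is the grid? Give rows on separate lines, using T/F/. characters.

Step 1: 7 trees catch fire, 2 burn out
  ...F.F
  TTTTFT
  TTT..T
  TTTTFT
  TTTF.F
  TTTTFT
Step 2: 7 trees catch fire, 7 burn out
  ......
  TTTF.F
  TTT..T
  TTTF.F
  TTF...
  TTTF.F
Step 3: 5 trees catch fire, 7 burn out
  ......
  TTF...
  TTT..F
  TTF...
  TF....
  TTF...
Step 4: 5 trees catch fire, 5 burn out
  ......
  TF....
  TTF...
  TF....
  F.....
  TF....

......
TF....
TTF...
TF....
F.....
TF....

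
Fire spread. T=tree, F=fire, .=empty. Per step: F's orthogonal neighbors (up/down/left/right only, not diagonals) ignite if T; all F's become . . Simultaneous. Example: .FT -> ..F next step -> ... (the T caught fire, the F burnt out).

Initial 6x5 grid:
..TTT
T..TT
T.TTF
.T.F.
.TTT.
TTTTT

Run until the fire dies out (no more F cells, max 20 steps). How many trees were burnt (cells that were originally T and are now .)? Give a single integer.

Step 1: +3 fires, +2 burnt (F count now 3)
Step 2: +5 fires, +3 burnt (F count now 5)
Step 3: +4 fires, +5 burnt (F count now 4)
Step 4: +3 fires, +4 burnt (F count now 3)
Step 5: +1 fires, +3 burnt (F count now 1)
Step 6: +0 fires, +1 burnt (F count now 0)
Fire out after step 6
Initially T: 18, now '.': 28
Total burnt (originally-T cells now '.'): 16

Answer: 16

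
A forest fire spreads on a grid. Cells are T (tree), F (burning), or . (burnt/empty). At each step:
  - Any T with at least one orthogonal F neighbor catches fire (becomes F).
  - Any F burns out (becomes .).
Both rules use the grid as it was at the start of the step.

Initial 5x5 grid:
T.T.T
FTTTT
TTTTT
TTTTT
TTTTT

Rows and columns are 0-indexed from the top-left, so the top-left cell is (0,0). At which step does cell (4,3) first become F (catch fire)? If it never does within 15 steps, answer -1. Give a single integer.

Step 1: cell (4,3)='T' (+3 fires, +1 burnt)
Step 2: cell (4,3)='T' (+3 fires, +3 burnt)
Step 3: cell (4,3)='T' (+5 fires, +3 burnt)
Step 4: cell (4,3)='T' (+4 fires, +5 burnt)
Step 5: cell (4,3)='T' (+4 fires, +4 burnt)
Step 6: cell (4,3)='F' (+2 fires, +4 burnt)
  -> target ignites at step 6
Step 7: cell (4,3)='.' (+1 fires, +2 burnt)
Step 8: cell (4,3)='.' (+0 fires, +1 burnt)
  fire out at step 8

6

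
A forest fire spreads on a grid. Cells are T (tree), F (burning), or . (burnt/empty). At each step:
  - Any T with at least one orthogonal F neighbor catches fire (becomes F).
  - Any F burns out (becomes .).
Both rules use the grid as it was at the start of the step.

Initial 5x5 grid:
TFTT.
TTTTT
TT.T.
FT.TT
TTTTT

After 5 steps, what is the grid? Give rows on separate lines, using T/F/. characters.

Step 1: 6 trees catch fire, 2 burn out
  F.FT.
  TFTTT
  FT.T.
  .F.TT
  FTTTT
Step 2: 5 trees catch fire, 6 burn out
  ...F.
  F.FTT
  .F.T.
  ...TT
  .FTTT
Step 3: 2 trees catch fire, 5 burn out
  .....
  ...FT
  ...T.
  ...TT
  ..FTT
Step 4: 3 trees catch fire, 2 burn out
  .....
  ....F
  ...F.
  ...TT
  ...FT
Step 5: 2 trees catch fire, 3 burn out
  .....
  .....
  .....
  ...FT
  ....F

.....
.....
.....
...FT
....F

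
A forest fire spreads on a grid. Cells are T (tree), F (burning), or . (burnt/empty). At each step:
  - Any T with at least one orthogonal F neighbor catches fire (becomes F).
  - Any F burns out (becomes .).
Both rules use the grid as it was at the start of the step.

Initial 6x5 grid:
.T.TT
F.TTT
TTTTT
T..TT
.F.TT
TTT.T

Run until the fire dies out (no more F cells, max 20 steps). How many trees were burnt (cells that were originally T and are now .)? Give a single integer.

Step 1: +2 fires, +2 burnt (F count now 2)
Step 2: +4 fires, +2 burnt (F count now 4)
Step 3: +1 fires, +4 burnt (F count now 1)
Step 4: +2 fires, +1 burnt (F count now 2)
Step 5: +3 fires, +2 burnt (F count now 3)
Step 6: +4 fires, +3 burnt (F count now 4)
Step 7: +2 fires, +4 burnt (F count now 2)
Step 8: +1 fires, +2 burnt (F count now 1)
Step 9: +0 fires, +1 burnt (F count now 0)
Fire out after step 9
Initially T: 20, now '.': 29
Total burnt (originally-T cells now '.'): 19

Answer: 19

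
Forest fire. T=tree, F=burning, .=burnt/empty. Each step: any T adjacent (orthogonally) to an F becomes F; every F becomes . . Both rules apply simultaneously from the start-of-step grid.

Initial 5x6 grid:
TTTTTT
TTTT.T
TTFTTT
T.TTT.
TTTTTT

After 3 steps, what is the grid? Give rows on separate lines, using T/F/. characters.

Step 1: 4 trees catch fire, 1 burn out
  TTTTTT
  TTFT.T
  TF.FTT
  T.FTT.
  TTTTTT
Step 2: 7 trees catch fire, 4 burn out
  TTFTTT
  TF.F.T
  F...FT
  T..FT.
  TTFTTT
Step 3: 8 trees catch fire, 7 burn out
  TF.FTT
  F....T
  .....F
  F...F.
  TF.FTT

TF.FTT
F....T
.....F
F...F.
TF.FTT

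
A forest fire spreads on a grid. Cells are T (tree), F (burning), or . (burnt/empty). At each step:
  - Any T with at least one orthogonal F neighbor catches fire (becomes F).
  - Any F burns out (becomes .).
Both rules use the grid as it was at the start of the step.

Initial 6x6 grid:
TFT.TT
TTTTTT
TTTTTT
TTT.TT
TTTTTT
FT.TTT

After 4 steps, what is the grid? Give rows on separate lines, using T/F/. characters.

Step 1: 5 trees catch fire, 2 burn out
  F.F.TT
  TFTTTT
  TTTTTT
  TTT.TT
  FTTTTT
  .F.TTT
Step 2: 5 trees catch fire, 5 burn out
  ....TT
  F.FTTT
  TFTTTT
  FTT.TT
  .FTTTT
  ...TTT
Step 3: 5 trees catch fire, 5 burn out
  ....TT
  ...FTT
  F.FTTT
  .FT.TT
  ..FTTT
  ...TTT
Step 4: 4 trees catch fire, 5 burn out
  ....TT
  ....FT
  ...FTT
  ..F.TT
  ...FTT
  ...TTT

....TT
....FT
...FTT
..F.TT
...FTT
...TTT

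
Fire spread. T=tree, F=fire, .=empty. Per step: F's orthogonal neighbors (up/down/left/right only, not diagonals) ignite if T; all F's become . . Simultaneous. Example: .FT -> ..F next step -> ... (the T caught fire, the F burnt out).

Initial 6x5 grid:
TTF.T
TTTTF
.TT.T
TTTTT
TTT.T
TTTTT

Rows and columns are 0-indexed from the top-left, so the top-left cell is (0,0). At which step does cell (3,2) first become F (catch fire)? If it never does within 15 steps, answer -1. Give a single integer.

Step 1: cell (3,2)='T' (+5 fires, +2 burnt)
Step 2: cell (3,2)='T' (+4 fires, +5 burnt)
Step 3: cell (3,2)='F' (+5 fires, +4 burnt)
  -> target ignites at step 3
Step 4: cell (3,2)='.' (+3 fires, +5 burnt)
Step 5: cell (3,2)='.' (+4 fires, +3 burnt)
Step 6: cell (3,2)='.' (+2 fires, +4 burnt)
Step 7: cell (3,2)='.' (+1 fires, +2 burnt)
Step 8: cell (3,2)='.' (+0 fires, +1 burnt)
  fire out at step 8

3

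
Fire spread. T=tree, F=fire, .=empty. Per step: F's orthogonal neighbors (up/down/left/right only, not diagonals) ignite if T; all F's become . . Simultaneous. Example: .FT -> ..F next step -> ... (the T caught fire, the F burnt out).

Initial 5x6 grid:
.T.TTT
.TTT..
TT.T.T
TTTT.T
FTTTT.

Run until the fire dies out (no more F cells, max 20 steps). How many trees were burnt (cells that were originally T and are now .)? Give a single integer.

Answer: 18

Derivation:
Step 1: +2 fires, +1 burnt (F count now 2)
Step 2: +3 fires, +2 burnt (F count now 3)
Step 3: +3 fires, +3 burnt (F count now 3)
Step 4: +3 fires, +3 burnt (F count now 3)
Step 5: +3 fires, +3 burnt (F count now 3)
Step 6: +1 fires, +3 burnt (F count now 1)
Step 7: +1 fires, +1 burnt (F count now 1)
Step 8: +1 fires, +1 burnt (F count now 1)
Step 9: +1 fires, +1 burnt (F count now 1)
Step 10: +0 fires, +1 burnt (F count now 0)
Fire out after step 10
Initially T: 20, now '.': 28
Total burnt (originally-T cells now '.'): 18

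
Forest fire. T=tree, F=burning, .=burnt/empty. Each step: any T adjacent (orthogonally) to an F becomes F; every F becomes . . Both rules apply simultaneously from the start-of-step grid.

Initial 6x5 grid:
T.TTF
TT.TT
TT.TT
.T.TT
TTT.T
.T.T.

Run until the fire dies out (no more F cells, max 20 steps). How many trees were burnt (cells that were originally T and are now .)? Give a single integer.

Answer: 9

Derivation:
Step 1: +2 fires, +1 burnt (F count now 2)
Step 2: +3 fires, +2 burnt (F count now 3)
Step 3: +2 fires, +3 burnt (F count now 2)
Step 4: +2 fires, +2 burnt (F count now 2)
Step 5: +0 fires, +2 burnt (F count now 0)
Fire out after step 5
Initially T: 20, now '.': 19
Total burnt (originally-T cells now '.'): 9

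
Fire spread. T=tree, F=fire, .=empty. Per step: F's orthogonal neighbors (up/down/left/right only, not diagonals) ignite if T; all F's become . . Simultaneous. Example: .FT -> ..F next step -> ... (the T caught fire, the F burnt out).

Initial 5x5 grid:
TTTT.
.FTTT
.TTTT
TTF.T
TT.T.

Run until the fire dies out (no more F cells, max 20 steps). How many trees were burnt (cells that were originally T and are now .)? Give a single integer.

Answer: 16

Derivation:
Step 1: +5 fires, +2 burnt (F count now 5)
Step 2: +6 fires, +5 burnt (F count now 6)
Step 3: +4 fires, +6 burnt (F count now 4)
Step 4: +1 fires, +4 burnt (F count now 1)
Step 5: +0 fires, +1 burnt (F count now 0)
Fire out after step 5
Initially T: 17, now '.': 24
Total burnt (originally-T cells now '.'): 16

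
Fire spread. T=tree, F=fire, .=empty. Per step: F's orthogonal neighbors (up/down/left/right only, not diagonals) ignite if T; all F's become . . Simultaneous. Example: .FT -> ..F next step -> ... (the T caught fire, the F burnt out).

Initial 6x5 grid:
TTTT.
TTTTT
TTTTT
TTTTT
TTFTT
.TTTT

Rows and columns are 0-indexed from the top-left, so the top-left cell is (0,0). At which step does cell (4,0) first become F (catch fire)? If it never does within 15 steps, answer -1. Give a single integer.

Step 1: cell (4,0)='T' (+4 fires, +1 burnt)
Step 2: cell (4,0)='F' (+7 fires, +4 burnt)
  -> target ignites at step 2
Step 3: cell (4,0)='.' (+6 fires, +7 burnt)
Step 4: cell (4,0)='.' (+5 fires, +6 burnt)
Step 5: cell (4,0)='.' (+4 fires, +5 burnt)
Step 6: cell (4,0)='.' (+1 fires, +4 burnt)
Step 7: cell (4,0)='.' (+0 fires, +1 burnt)
  fire out at step 7

2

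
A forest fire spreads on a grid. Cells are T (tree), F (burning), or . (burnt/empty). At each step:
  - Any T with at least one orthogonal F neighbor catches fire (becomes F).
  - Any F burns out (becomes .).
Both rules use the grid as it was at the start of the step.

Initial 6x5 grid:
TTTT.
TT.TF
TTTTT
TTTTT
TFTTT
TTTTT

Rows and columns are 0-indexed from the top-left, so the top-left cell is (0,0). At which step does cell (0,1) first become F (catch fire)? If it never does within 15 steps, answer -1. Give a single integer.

Step 1: cell (0,1)='T' (+6 fires, +2 burnt)
Step 2: cell (0,1)='T' (+9 fires, +6 burnt)
Step 3: cell (0,1)='T' (+7 fires, +9 burnt)
Step 4: cell (0,1)='F' (+3 fires, +7 burnt)
  -> target ignites at step 4
Step 5: cell (0,1)='.' (+1 fires, +3 burnt)
Step 6: cell (0,1)='.' (+0 fires, +1 burnt)
  fire out at step 6

4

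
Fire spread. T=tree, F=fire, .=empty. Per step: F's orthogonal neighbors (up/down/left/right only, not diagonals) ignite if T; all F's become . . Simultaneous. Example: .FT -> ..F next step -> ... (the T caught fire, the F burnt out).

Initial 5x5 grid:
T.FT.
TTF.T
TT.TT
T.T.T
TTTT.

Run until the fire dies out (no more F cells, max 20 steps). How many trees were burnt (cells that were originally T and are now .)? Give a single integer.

Answer: 12

Derivation:
Step 1: +2 fires, +2 burnt (F count now 2)
Step 2: +2 fires, +2 burnt (F count now 2)
Step 3: +2 fires, +2 burnt (F count now 2)
Step 4: +1 fires, +2 burnt (F count now 1)
Step 5: +1 fires, +1 burnt (F count now 1)
Step 6: +1 fires, +1 burnt (F count now 1)
Step 7: +1 fires, +1 burnt (F count now 1)
Step 8: +2 fires, +1 burnt (F count now 2)
Step 9: +0 fires, +2 burnt (F count now 0)
Fire out after step 9
Initially T: 16, now '.': 21
Total burnt (originally-T cells now '.'): 12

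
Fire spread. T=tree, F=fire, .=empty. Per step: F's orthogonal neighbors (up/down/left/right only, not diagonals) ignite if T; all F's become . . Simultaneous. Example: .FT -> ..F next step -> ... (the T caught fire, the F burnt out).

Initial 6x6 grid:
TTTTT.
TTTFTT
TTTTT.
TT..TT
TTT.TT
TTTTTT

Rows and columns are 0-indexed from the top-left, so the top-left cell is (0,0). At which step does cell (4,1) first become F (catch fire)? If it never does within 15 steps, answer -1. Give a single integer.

Step 1: cell (4,1)='T' (+4 fires, +1 burnt)
Step 2: cell (4,1)='T' (+6 fires, +4 burnt)
Step 3: cell (4,1)='T' (+4 fires, +6 burnt)
Step 4: cell (4,1)='T' (+5 fires, +4 burnt)
Step 5: cell (4,1)='F' (+4 fires, +5 burnt)
  -> target ignites at step 5
Step 6: cell (4,1)='.' (+5 fires, +4 burnt)
Step 7: cell (4,1)='.' (+2 fires, +5 burnt)
Step 8: cell (4,1)='.' (+0 fires, +2 burnt)
  fire out at step 8

5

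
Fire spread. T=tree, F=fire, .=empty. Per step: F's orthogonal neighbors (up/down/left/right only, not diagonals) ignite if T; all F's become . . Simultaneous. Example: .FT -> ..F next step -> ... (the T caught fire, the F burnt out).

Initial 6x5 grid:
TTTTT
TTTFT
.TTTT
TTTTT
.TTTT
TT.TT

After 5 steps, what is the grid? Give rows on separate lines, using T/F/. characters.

Step 1: 4 trees catch fire, 1 burn out
  TTTFT
  TTF.F
  .TTFT
  TTTTT
  .TTTT
  TT.TT
Step 2: 6 trees catch fire, 4 burn out
  TTF.F
  TF...
  .TF.F
  TTTFT
  .TTTT
  TT.TT
Step 3: 6 trees catch fire, 6 burn out
  TF...
  F....
  .F...
  TTF.F
  .TTFT
  TT.TT
Step 4: 5 trees catch fire, 6 burn out
  F....
  .....
  .....
  TF...
  .TF.F
  TT.FT
Step 5: 3 trees catch fire, 5 burn out
  .....
  .....
  .....
  F....
  .F...
  TT..F

.....
.....
.....
F....
.F...
TT..F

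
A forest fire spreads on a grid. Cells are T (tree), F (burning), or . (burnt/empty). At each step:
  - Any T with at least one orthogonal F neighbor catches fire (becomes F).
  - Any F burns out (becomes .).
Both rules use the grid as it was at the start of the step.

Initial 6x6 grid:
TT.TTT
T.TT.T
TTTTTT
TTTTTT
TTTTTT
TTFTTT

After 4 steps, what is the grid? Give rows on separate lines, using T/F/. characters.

Step 1: 3 trees catch fire, 1 burn out
  TT.TTT
  T.TT.T
  TTTTTT
  TTTTTT
  TTFTTT
  TF.FTT
Step 2: 5 trees catch fire, 3 burn out
  TT.TTT
  T.TT.T
  TTTTTT
  TTFTTT
  TF.FTT
  F...FT
Step 3: 6 trees catch fire, 5 burn out
  TT.TTT
  T.TT.T
  TTFTTT
  TF.FTT
  F...FT
  .....F
Step 4: 6 trees catch fire, 6 burn out
  TT.TTT
  T.FT.T
  TF.FTT
  F...FT
  .....F
  ......

TT.TTT
T.FT.T
TF.FTT
F...FT
.....F
......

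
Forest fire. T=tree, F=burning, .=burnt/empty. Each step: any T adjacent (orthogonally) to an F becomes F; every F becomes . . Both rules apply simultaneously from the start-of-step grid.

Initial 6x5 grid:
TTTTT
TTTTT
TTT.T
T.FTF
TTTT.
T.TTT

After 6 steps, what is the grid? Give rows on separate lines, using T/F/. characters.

Step 1: 4 trees catch fire, 2 burn out
  TTTTT
  TTTTT
  TTF.F
  T..F.
  TTFT.
  T.TTT
Step 2: 6 trees catch fire, 4 burn out
  TTTTT
  TTFTF
  TF...
  T....
  TF.F.
  T.FTT
Step 3: 7 trees catch fire, 6 burn out
  TTFTF
  TF.F.
  F....
  T....
  F....
  T..FT
Step 4: 6 trees catch fire, 7 burn out
  TF.F.
  F....
  .....
  F....
  .....
  F...F
Step 5: 1 trees catch fire, 6 burn out
  F....
  .....
  .....
  .....
  .....
  .....
Step 6: 0 trees catch fire, 1 burn out
  .....
  .....
  .....
  .....
  .....
  .....

.....
.....
.....
.....
.....
.....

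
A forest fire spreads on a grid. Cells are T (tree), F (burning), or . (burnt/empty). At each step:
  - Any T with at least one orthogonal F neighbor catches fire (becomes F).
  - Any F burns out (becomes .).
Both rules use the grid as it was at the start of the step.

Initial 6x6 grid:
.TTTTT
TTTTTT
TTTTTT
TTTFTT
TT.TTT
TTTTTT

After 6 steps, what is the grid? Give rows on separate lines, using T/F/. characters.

Step 1: 4 trees catch fire, 1 burn out
  .TTTTT
  TTTTTT
  TTTFTT
  TTF.FT
  TT.FTT
  TTTTTT
Step 2: 7 trees catch fire, 4 burn out
  .TTTTT
  TTTFTT
  TTF.FT
  TF...F
  TT..FT
  TTTFTT
Step 3: 10 trees catch fire, 7 burn out
  .TTFTT
  TTF.FT
  TF...F
  F.....
  TF...F
  TTF.FT
Step 4: 8 trees catch fire, 10 burn out
  .TF.FT
  TF...F
  F.....
  ......
  F.....
  TF...F
Step 5: 4 trees catch fire, 8 burn out
  .F...F
  F.....
  ......
  ......
  ......
  F.....
Step 6: 0 trees catch fire, 4 burn out
  ......
  ......
  ......
  ......
  ......
  ......

......
......
......
......
......
......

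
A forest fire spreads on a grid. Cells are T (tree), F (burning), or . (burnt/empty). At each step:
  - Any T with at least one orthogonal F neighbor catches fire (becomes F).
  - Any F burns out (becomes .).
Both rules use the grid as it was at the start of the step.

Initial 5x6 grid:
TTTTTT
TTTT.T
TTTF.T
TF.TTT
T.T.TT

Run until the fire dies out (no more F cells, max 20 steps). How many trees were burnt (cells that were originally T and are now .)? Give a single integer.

Answer: 22

Derivation:
Step 1: +5 fires, +2 burnt (F count now 5)
Step 2: +6 fires, +5 burnt (F count now 6)
Step 3: +6 fires, +6 burnt (F count now 6)
Step 4: +4 fires, +6 burnt (F count now 4)
Step 5: +1 fires, +4 burnt (F count now 1)
Step 6: +0 fires, +1 burnt (F count now 0)
Fire out after step 6
Initially T: 23, now '.': 29
Total burnt (originally-T cells now '.'): 22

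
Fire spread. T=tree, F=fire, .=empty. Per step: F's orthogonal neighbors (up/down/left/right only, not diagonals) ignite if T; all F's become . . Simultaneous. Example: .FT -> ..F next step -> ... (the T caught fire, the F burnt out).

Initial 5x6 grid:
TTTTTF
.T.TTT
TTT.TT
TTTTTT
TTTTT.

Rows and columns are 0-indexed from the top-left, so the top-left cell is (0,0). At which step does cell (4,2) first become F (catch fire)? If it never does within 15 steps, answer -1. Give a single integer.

Step 1: cell (4,2)='T' (+2 fires, +1 burnt)
Step 2: cell (4,2)='T' (+3 fires, +2 burnt)
Step 3: cell (4,2)='T' (+4 fires, +3 burnt)
Step 4: cell (4,2)='T' (+2 fires, +4 burnt)
Step 5: cell (4,2)='T' (+4 fires, +2 burnt)
Step 6: cell (4,2)='T' (+3 fires, +4 burnt)
Step 7: cell (4,2)='F' (+4 fires, +3 burnt)
  -> target ignites at step 7
Step 8: cell (4,2)='.' (+2 fires, +4 burnt)
Step 9: cell (4,2)='.' (+1 fires, +2 burnt)
Step 10: cell (4,2)='.' (+0 fires, +1 burnt)
  fire out at step 10

7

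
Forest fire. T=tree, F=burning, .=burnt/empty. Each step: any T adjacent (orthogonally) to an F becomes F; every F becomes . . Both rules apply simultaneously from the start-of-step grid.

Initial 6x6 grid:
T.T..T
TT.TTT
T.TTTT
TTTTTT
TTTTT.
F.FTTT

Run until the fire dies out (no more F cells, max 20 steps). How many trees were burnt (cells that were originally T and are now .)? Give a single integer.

Answer: 26

Derivation:
Step 1: +3 fires, +2 burnt (F count now 3)
Step 2: +5 fires, +3 burnt (F count now 5)
Step 3: +6 fires, +5 burnt (F count now 6)
Step 4: +3 fires, +6 burnt (F count now 3)
Step 5: +5 fires, +3 burnt (F count now 5)
Step 6: +2 fires, +5 burnt (F count now 2)
Step 7: +1 fires, +2 burnt (F count now 1)
Step 8: +1 fires, +1 burnt (F count now 1)
Step 9: +0 fires, +1 burnt (F count now 0)
Fire out after step 9
Initially T: 27, now '.': 35
Total burnt (originally-T cells now '.'): 26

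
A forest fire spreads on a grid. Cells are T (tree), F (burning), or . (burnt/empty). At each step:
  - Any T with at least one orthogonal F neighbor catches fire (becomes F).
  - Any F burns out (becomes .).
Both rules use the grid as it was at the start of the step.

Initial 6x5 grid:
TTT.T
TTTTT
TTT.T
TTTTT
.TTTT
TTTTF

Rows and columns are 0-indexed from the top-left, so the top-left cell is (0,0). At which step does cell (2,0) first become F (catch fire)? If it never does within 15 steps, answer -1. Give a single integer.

Step 1: cell (2,0)='T' (+2 fires, +1 burnt)
Step 2: cell (2,0)='T' (+3 fires, +2 burnt)
Step 3: cell (2,0)='T' (+4 fires, +3 burnt)
Step 4: cell (2,0)='T' (+4 fires, +4 burnt)
Step 5: cell (2,0)='T' (+4 fires, +4 burnt)
Step 6: cell (2,0)='T' (+3 fires, +4 burnt)
Step 7: cell (2,0)='F' (+3 fires, +3 burnt)
  -> target ignites at step 7
Step 8: cell (2,0)='.' (+2 fires, +3 burnt)
Step 9: cell (2,0)='.' (+1 fires, +2 burnt)
Step 10: cell (2,0)='.' (+0 fires, +1 burnt)
  fire out at step 10

7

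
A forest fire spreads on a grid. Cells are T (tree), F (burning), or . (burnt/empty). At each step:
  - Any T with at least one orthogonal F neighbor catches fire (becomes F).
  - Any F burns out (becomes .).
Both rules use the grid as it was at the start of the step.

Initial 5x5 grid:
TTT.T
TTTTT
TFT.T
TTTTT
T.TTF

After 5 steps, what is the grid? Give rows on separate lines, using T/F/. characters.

Step 1: 6 trees catch fire, 2 burn out
  TTT.T
  TFTTT
  F.F.T
  TFTTF
  T.TF.
Step 2: 8 trees catch fire, 6 burn out
  TFT.T
  F.FTT
  ....F
  F.FF.
  T.F..
Step 3: 5 trees catch fire, 8 burn out
  F.F.T
  ...FF
  .....
  .....
  F....
Step 4: 1 trees catch fire, 5 burn out
  ....F
  .....
  .....
  .....
  .....
Step 5: 0 trees catch fire, 1 burn out
  .....
  .....
  .....
  .....
  .....

.....
.....
.....
.....
.....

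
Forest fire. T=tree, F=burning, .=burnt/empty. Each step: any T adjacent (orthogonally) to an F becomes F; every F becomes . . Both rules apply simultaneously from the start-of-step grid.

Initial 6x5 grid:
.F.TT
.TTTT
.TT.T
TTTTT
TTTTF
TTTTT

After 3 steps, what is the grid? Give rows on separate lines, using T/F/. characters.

Step 1: 4 trees catch fire, 2 burn out
  ...TT
  .FTTT
  .TT.T
  TTTTF
  TTTF.
  TTTTF
Step 2: 6 trees catch fire, 4 burn out
  ...TT
  ..FTT
  .FT.F
  TTTF.
  TTF..
  TTTF.
Step 3: 7 trees catch fire, 6 burn out
  ...TT
  ...FF
  ..F..
  TFF..
  TF...
  TTF..

...TT
...FF
..F..
TFF..
TF...
TTF..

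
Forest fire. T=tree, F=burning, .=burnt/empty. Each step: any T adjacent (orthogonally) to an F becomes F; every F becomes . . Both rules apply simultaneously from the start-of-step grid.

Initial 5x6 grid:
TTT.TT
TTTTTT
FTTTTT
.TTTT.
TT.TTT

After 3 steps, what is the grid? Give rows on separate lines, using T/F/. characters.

Step 1: 2 trees catch fire, 1 burn out
  TTT.TT
  FTTTTT
  .FTTTT
  .TTTT.
  TT.TTT
Step 2: 4 trees catch fire, 2 burn out
  FTT.TT
  .FTTTT
  ..FTTT
  .FTTT.
  TT.TTT
Step 3: 5 trees catch fire, 4 burn out
  .FT.TT
  ..FTTT
  ...FTT
  ..FTT.
  TF.TTT

.FT.TT
..FTTT
...FTT
..FTT.
TF.TTT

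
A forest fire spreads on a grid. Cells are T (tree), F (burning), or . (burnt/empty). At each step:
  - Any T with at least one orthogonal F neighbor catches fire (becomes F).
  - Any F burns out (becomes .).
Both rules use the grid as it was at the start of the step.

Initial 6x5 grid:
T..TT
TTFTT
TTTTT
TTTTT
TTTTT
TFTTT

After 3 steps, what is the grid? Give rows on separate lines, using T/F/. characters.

Step 1: 6 trees catch fire, 2 burn out
  T..TT
  TF.FT
  TTFTT
  TTTTT
  TFTTT
  F.FTT
Step 2: 10 trees catch fire, 6 burn out
  T..FT
  F...F
  TF.FT
  TFFTT
  F.FTT
  ...FT
Step 3: 8 trees catch fire, 10 burn out
  F...F
  .....
  F...F
  F..FT
  ...FT
  ....F

F...F
.....
F...F
F..FT
...FT
....F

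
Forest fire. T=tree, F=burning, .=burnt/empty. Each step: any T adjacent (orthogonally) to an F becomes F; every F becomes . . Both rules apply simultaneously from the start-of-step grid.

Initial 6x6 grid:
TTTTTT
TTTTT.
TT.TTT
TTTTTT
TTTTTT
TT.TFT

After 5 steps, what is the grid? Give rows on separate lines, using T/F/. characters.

Step 1: 3 trees catch fire, 1 burn out
  TTTTTT
  TTTTT.
  TT.TTT
  TTTTTT
  TTTTFT
  TT.F.F
Step 2: 3 trees catch fire, 3 burn out
  TTTTTT
  TTTTT.
  TT.TTT
  TTTTFT
  TTTF.F
  TT....
Step 3: 4 trees catch fire, 3 burn out
  TTTTTT
  TTTTT.
  TT.TFT
  TTTF.F
  TTF...
  TT....
Step 4: 5 trees catch fire, 4 burn out
  TTTTTT
  TTTTF.
  TT.F.F
  TTF...
  TF....
  TT....
Step 5: 5 trees catch fire, 5 burn out
  TTTTFT
  TTTF..
  TT....
  TF....
  F.....
  TF....

TTTTFT
TTTF..
TT....
TF....
F.....
TF....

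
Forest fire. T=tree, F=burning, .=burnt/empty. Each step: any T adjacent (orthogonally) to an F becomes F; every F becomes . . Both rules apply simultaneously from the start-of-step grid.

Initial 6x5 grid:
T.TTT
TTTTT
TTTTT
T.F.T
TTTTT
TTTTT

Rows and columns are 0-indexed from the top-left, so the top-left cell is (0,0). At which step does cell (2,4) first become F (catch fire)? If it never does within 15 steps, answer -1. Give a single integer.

Step 1: cell (2,4)='T' (+2 fires, +1 burnt)
Step 2: cell (2,4)='T' (+6 fires, +2 burnt)
Step 3: cell (2,4)='F' (+9 fires, +6 burnt)
  -> target ignites at step 3
Step 4: cell (2,4)='.' (+7 fires, +9 burnt)
Step 5: cell (2,4)='.' (+2 fires, +7 burnt)
Step 6: cell (2,4)='.' (+0 fires, +2 burnt)
  fire out at step 6

3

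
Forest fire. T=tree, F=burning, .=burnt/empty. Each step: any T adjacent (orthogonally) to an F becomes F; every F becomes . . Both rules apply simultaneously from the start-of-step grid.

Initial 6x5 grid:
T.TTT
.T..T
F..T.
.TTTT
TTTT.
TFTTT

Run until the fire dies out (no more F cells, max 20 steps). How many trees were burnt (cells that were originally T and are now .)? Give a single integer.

Step 1: +3 fires, +2 burnt (F count now 3)
Step 2: +4 fires, +3 burnt (F count now 4)
Step 3: +3 fires, +4 burnt (F count now 3)
Step 4: +1 fires, +3 burnt (F count now 1)
Step 5: +2 fires, +1 burnt (F count now 2)
Step 6: +0 fires, +2 burnt (F count now 0)
Fire out after step 6
Initially T: 19, now '.': 24
Total burnt (originally-T cells now '.'): 13

Answer: 13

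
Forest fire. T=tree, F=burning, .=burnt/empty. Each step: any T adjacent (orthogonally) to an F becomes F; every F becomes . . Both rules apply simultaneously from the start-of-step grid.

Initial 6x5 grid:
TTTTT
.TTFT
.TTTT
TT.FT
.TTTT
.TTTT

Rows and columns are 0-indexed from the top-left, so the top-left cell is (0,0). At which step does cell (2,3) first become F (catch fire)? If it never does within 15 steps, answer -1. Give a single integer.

Step 1: cell (2,3)='F' (+6 fires, +2 burnt)
  -> target ignites at step 1
Step 2: cell (2,3)='.' (+8 fires, +6 burnt)
Step 3: cell (2,3)='.' (+5 fires, +8 burnt)
Step 4: cell (2,3)='.' (+3 fires, +5 burnt)
Step 5: cell (2,3)='.' (+1 fires, +3 burnt)
Step 6: cell (2,3)='.' (+0 fires, +1 burnt)
  fire out at step 6

1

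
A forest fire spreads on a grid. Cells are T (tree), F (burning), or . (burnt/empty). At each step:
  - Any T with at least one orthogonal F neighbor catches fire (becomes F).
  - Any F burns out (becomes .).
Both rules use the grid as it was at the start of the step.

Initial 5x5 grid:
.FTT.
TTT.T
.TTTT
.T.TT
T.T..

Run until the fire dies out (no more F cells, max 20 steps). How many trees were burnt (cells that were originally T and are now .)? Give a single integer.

Step 1: +2 fires, +1 burnt (F count now 2)
Step 2: +4 fires, +2 burnt (F count now 4)
Step 3: +2 fires, +4 burnt (F count now 2)
Step 4: +1 fires, +2 burnt (F count now 1)
Step 5: +2 fires, +1 burnt (F count now 2)
Step 6: +2 fires, +2 burnt (F count now 2)
Step 7: +0 fires, +2 burnt (F count now 0)
Fire out after step 7
Initially T: 15, now '.': 23
Total burnt (originally-T cells now '.'): 13

Answer: 13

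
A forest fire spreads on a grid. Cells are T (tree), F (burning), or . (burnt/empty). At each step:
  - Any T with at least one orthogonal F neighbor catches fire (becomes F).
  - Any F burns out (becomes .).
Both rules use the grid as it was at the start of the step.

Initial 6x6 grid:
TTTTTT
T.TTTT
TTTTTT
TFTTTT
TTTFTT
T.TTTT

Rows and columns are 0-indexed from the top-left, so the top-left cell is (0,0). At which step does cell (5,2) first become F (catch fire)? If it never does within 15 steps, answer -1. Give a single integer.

Step 1: cell (5,2)='T' (+8 fires, +2 burnt)
Step 2: cell (5,2)='F' (+8 fires, +8 burnt)
  -> target ignites at step 2
Step 3: cell (5,2)='.' (+7 fires, +8 burnt)
Step 4: cell (5,2)='.' (+5 fires, +7 burnt)
Step 5: cell (5,2)='.' (+3 fires, +5 burnt)
Step 6: cell (5,2)='.' (+1 fires, +3 burnt)
Step 7: cell (5,2)='.' (+0 fires, +1 burnt)
  fire out at step 7

2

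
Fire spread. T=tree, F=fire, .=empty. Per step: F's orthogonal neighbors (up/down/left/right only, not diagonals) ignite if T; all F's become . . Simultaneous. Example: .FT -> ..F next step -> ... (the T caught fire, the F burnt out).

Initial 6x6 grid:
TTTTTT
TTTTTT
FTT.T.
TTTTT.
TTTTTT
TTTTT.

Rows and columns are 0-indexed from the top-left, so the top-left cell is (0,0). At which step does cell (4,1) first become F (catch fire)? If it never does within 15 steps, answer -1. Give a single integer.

Step 1: cell (4,1)='T' (+3 fires, +1 burnt)
Step 2: cell (4,1)='T' (+5 fires, +3 burnt)
Step 3: cell (4,1)='F' (+5 fires, +5 burnt)
  -> target ignites at step 3
Step 4: cell (4,1)='.' (+5 fires, +5 burnt)
Step 5: cell (4,1)='.' (+5 fires, +5 burnt)
Step 6: cell (4,1)='.' (+5 fires, +5 burnt)
Step 7: cell (4,1)='.' (+3 fires, +5 burnt)
Step 8: cell (4,1)='.' (+0 fires, +3 burnt)
  fire out at step 8

3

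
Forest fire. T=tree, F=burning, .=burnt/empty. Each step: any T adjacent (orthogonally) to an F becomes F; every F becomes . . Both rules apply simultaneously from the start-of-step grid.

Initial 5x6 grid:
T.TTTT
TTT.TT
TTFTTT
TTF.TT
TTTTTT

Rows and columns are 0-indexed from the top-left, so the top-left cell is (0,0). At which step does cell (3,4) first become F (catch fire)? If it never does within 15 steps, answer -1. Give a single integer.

Step 1: cell (3,4)='T' (+5 fires, +2 burnt)
Step 2: cell (3,4)='T' (+7 fires, +5 burnt)
Step 3: cell (3,4)='F' (+7 fires, +7 burnt)
  -> target ignites at step 3
Step 4: cell (3,4)='.' (+5 fires, +7 burnt)
Step 5: cell (3,4)='.' (+1 fires, +5 burnt)
Step 6: cell (3,4)='.' (+0 fires, +1 burnt)
  fire out at step 6

3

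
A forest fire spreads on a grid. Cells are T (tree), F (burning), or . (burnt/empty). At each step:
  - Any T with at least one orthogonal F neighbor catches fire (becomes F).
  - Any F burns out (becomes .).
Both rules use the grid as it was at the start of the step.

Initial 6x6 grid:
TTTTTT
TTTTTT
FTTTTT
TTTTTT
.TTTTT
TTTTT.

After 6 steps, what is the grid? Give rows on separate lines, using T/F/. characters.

Step 1: 3 trees catch fire, 1 burn out
  TTTTTT
  FTTTTT
  .FTTTT
  FTTTTT
  .TTTTT
  TTTTT.
Step 2: 4 trees catch fire, 3 burn out
  FTTTTT
  .FTTTT
  ..FTTT
  .FTTTT
  .TTTTT
  TTTTT.
Step 3: 5 trees catch fire, 4 burn out
  .FTTTT
  ..FTTT
  ...FTT
  ..FTTT
  .FTTTT
  TTTTT.
Step 4: 6 trees catch fire, 5 burn out
  ..FTTT
  ...FTT
  ....FT
  ...FTT
  ..FTTT
  TFTTT.
Step 5: 7 trees catch fire, 6 burn out
  ...FTT
  ....FT
  .....F
  ....FT
  ...FTT
  F.FTT.
Step 6: 5 trees catch fire, 7 burn out
  ....FT
  .....F
  ......
  .....F
  ....FT
  ...FT.

....FT
.....F
......
.....F
....FT
...FT.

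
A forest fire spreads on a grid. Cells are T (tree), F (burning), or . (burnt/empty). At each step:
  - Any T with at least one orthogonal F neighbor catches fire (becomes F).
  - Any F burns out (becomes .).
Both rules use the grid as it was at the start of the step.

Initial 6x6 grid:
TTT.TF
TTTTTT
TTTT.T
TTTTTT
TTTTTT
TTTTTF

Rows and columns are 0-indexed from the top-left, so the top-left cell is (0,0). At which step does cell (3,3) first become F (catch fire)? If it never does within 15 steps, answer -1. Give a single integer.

Step 1: cell (3,3)='T' (+4 fires, +2 burnt)
Step 2: cell (3,3)='T' (+5 fires, +4 burnt)
Step 3: cell (3,3)='T' (+4 fires, +5 burnt)
Step 4: cell (3,3)='F' (+5 fires, +4 burnt)
  -> target ignites at step 4
Step 5: cell (3,3)='.' (+6 fires, +5 burnt)
Step 6: cell (3,3)='.' (+5 fires, +6 burnt)
Step 7: cell (3,3)='.' (+3 fires, +5 burnt)
Step 8: cell (3,3)='.' (+0 fires, +3 burnt)
  fire out at step 8

4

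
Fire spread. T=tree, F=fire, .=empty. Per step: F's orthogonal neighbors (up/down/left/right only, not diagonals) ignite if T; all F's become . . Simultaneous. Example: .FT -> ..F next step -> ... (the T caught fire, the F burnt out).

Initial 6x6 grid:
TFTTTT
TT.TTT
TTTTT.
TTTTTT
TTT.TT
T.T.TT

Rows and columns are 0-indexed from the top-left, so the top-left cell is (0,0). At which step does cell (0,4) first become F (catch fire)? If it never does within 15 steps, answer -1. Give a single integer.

Step 1: cell (0,4)='T' (+3 fires, +1 burnt)
Step 2: cell (0,4)='T' (+3 fires, +3 burnt)
Step 3: cell (0,4)='F' (+5 fires, +3 burnt)
  -> target ignites at step 3
Step 4: cell (0,4)='.' (+6 fires, +5 burnt)
Step 5: cell (0,4)='.' (+5 fires, +6 burnt)
Step 6: cell (0,4)='.' (+3 fires, +5 burnt)
Step 7: cell (0,4)='.' (+2 fires, +3 burnt)
Step 8: cell (0,4)='.' (+2 fires, +2 burnt)
Step 9: cell (0,4)='.' (+1 fires, +2 burnt)
Step 10: cell (0,4)='.' (+0 fires, +1 burnt)
  fire out at step 10

3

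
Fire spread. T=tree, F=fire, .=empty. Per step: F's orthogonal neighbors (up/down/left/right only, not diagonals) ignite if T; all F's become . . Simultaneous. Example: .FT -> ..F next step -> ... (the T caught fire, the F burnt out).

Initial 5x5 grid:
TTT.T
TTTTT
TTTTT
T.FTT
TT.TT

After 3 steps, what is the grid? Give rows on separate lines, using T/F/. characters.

Step 1: 2 trees catch fire, 1 burn out
  TTT.T
  TTTTT
  TTFTT
  T..FT
  TT.TT
Step 2: 5 trees catch fire, 2 burn out
  TTT.T
  TTFTT
  TF.FT
  T...F
  TT.FT
Step 3: 6 trees catch fire, 5 burn out
  TTF.T
  TF.FT
  F...F
  T....
  TT..F

TTF.T
TF.FT
F...F
T....
TT..F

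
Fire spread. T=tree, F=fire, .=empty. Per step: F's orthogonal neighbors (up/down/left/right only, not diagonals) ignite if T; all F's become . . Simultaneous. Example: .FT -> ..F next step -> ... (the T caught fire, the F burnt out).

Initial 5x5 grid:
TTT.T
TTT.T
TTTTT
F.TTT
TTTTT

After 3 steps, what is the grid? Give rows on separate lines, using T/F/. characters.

Step 1: 2 trees catch fire, 1 burn out
  TTT.T
  TTT.T
  FTTTT
  ..TTT
  FTTTT
Step 2: 3 trees catch fire, 2 burn out
  TTT.T
  FTT.T
  .FTTT
  ..TTT
  .FTTT
Step 3: 4 trees catch fire, 3 burn out
  FTT.T
  .FT.T
  ..FTT
  ..TTT
  ..FTT

FTT.T
.FT.T
..FTT
..TTT
..FTT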